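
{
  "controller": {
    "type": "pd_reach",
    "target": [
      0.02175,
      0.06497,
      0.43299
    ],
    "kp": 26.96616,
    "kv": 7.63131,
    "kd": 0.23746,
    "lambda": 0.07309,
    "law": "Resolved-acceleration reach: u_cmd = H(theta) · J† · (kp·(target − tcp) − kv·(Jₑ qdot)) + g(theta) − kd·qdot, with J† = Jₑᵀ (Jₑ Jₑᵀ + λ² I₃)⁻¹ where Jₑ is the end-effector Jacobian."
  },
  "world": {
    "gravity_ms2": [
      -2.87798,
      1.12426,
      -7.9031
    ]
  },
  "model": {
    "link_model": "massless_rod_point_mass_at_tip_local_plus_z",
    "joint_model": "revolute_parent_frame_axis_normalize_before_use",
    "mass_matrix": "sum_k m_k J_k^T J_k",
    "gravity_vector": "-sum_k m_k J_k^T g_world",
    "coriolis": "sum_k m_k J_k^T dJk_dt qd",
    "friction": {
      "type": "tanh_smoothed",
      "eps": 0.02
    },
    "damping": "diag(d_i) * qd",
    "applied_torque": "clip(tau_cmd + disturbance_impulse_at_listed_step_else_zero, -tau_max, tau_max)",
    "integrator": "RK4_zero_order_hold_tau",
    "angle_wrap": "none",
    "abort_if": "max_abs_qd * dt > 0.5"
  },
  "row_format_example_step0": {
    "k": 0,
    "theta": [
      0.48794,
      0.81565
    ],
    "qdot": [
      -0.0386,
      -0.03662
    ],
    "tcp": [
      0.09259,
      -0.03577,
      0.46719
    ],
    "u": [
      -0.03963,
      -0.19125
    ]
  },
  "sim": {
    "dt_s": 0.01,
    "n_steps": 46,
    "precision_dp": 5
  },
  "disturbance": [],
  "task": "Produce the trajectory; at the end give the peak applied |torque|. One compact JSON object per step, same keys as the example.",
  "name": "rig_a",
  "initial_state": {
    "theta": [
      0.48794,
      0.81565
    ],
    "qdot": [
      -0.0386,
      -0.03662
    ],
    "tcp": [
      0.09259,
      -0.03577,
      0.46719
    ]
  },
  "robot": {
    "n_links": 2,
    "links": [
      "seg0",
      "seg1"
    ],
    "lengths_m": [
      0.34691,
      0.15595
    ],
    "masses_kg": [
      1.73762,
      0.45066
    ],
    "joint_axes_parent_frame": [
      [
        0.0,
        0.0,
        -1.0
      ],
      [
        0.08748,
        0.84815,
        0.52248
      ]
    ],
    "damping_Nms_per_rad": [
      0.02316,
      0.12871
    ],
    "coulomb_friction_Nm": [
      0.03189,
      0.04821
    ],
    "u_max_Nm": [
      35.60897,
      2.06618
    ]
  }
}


{"k":1,"theta":[0.48748,0.81535],"qdot":[-0.05309,-0.02527],"tcp":[0.09258,-0.03573,0.46722],"u":[-0.03569,-0.19447]}
{"k":2,"theta":[0.48692,0.81511],"qdot":[-0.05977,-0.02248],"tcp":[0.09257,-0.03568,0.46724],"u":[-0.03384,-0.19522]}
{"k":3,"theta":[0.48631,0.81489],"qdot":[-0.06263,-0.02179],"tcp":[0.09257,-0.03562,0.46725],"u":[-0.03301,-0.19534]}
{"k":4,"theta":[0.48567,0.81468],"qdot":[-0.06374,-0.02154],"tcp":[0.09257,-0.03556,0.46727],"u":[-0.03262,-0.19532]}
{"k":5,"theta":[0.48504,0.81446],"qdot":[-0.06415,-0.02143],"tcp":[0.09257,-0.0355,0.46729],"u":[-0.03242,-0.19525]}
{"k":6,"theta":[0.48439,0.81425],"qdot":[-0.06428,-0.02137],"tcp":[0.09257,-0.03543,0.46731],"u":[-0.0323,-0.19517]}
{"k":7,"theta":[0.48375,0.81404],"qdot":[-0.0643,-0.02132],"tcp":[0.09257,-0.03537,0.46732],"u":[-0.0322,-0.19508]}
{"k":8,"theta":[0.48311,0.81382],"qdot":[-0.06428,-0.02128],"tcp":[0.09257,-0.03531,0.46734],"u":[-0.03211,-0.19499]}
{"k":9,"theta":[0.48247,0.81361],"qdot":[-0.06424,-0.02125],"tcp":[0.09257,-0.03525,0.46736],"u":[-0.03202,-0.1949]}
{"k":10,"theta":[0.48182,0.8134],"qdot":[-0.0642,-0.02121],"tcp":[0.09257,-0.03519,0.46738],"u":[-0.03194,-0.19481]}
{"k":11,"theta":[0.48118,0.81319],"qdot":[-0.06415,-0.02118],"tcp":[0.09257,-0.03513,0.46739],"u":[-0.03186,-0.19472]}
{"k":12,"theta":[0.48054,0.81297],"qdot":[-0.0641,-0.02115],"tcp":[0.09257,-0.03507,0.46741],"u":[-0.03178,-0.19463]}
{"k":13,"theta":[0.4799,0.81276],"qdot":[-0.06405,-0.02112],"tcp":[0.09258,-0.03501,0.46743],"u":[-0.0317,-0.19454]}
{"k":14,"theta":[0.47926,0.81255],"qdot":[-0.06401,-0.02108],"tcp":[0.09258,-0.03494,0.46745],"u":[-0.03162,-0.19445]}
{"k":15,"theta":[0.47862,0.81234],"qdot":[-0.06396,-0.02105],"tcp":[0.09258,-0.03488,0.46746],"u":[-0.03154,-0.19436]}
{"k":16,"theta":[0.47798,0.81213],"qdot":[-0.06391,-0.02102],"tcp":[0.09258,-0.03482,0.46748],"u":[-0.03146,-0.19427]}
{"k":17,"theta":[0.47734,0.81192],"qdot":[-0.06386,-0.02099],"tcp":[0.09258,-0.03476,0.4675],"u":[-0.03137,-0.19418]}
{"k":18,"theta":[0.4767,0.81171],"qdot":[-0.06381,-0.02095],"tcp":[0.09258,-0.0347,0.46752],"u":[-0.03129,-0.19409]}
{"k":19,"theta":[0.47607,0.8115],"qdot":[-0.06377,-0.02092],"tcp":[0.09258,-0.03464,0.46753],"u":[-0.03121,-0.194]}
{"k":20,"theta":[0.47543,0.81129],"qdot":[-0.06372,-0.02089],"tcp":[0.09258,-0.03458,0.46755],"u":[-0.03113,-0.19391]}
{"k":21,"theta":[0.47479,0.81109],"qdot":[-0.06367,-0.02086],"tcp":[0.09258,-0.03452,0.46757],"u":[-0.03105,-0.19382]}
{"k":22,"theta":[0.47416,0.81088],"qdot":[-0.06362,-0.02083],"tcp":[0.09258,-0.03446,0.46758],"u":[-0.03097,-0.19373]}
{"k":23,"theta":[0.47352,0.81067],"qdot":[-0.06357,-0.02079],"tcp":[0.09258,-0.0344,0.4676],"u":[-0.03089,-0.19364]}
{"k":24,"theta":[0.47289,0.81046],"qdot":[-0.06353,-0.02076],"tcp":[0.09258,-0.03434,0.46762],"u":[-0.03081,-0.19355]}
{"k":25,"theta":[0.47225,0.81026],"qdot":[-0.06348,-0.02073],"tcp":[0.09258,-0.03428,0.46764],"u":[-0.03073,-0.19346]}
{"k":26,"theta":[0.47162,0.81005],"qdot":[-0.06343,-0.0207],"tcp":[0.09258,-0.03422,0.46765],"u":[-0.03065,-0.19337]}
{"k":27,"theta":[0.47098,0.80984],"qdot":[-0.06338,-0.02067],"tcp":[0.09258,-0.03416,0.46767],"u":[-0.03057,-0.19328]}
{"k":28,"theta":[0.47035,0.80964],"qdot":[-0.06333,-0.02064],"tcp":[0.09258,-0.0341,0.46769],"u":[-0.03049,-0.19319]}
{"k":29,"theta":[0.46972,0.80943],"qdot":[-0.06329,-0.0206],"tcp":[0.09258,-0.03404,0.4677],"u":[-0.03041,-0.1931]}
{"k":30,"theta":[0.46908,0.80922],"qdot":[-0.06324,-0.02057],"tcp":[0.09258,-0.03398,0.46772],"u":[-0.03033,-0.19301]}
{"k":31,"theta":[0.46845,0.80902],"qdot":[-0.06319,-0.02054],"tcp":[0.09258,-0.03392,0.46774],"u":[-0.03025,-0.19293]}
{"k":32,"theta":[0.46782,0.80881],"qdot":[-0.06314,-0.02051],"tcp":[0.09258,-0.03386,0.46775],"u":[-0.03018,-0.19284]}
{"k":33,"theta":[0.46719,0.80861],"qdot":[-0.06309,-0.02048],"tcp":[0.09258,-0.0338,0.46777],"u":[-0.0301,-0.19275]}
{"k":34,"theta":[0.46656,0.8084],"qdot":[-0.06305,-0.02045],"tcp":[0.09258,-0.03374,0.46779],"u":[-0.03002,-0.19266]}
{"k":35,"theta":[0.46593,0.8082],"qdot":[-0.063,-0.02042],"tcp":[0.09258,-0.03368,0.4678],"u":[-0.02994,-0.19257]}
{"k":36,"theta":[0.4653,0.808],"qdot":[-0.06295,-0.02039],"tcp":[0.09258,-0.03362,0.46782],"u":[-0.02986,-0.19249]}
{"k":37,"theta":[0.46467,0.80779],"qdot":[-0.0629,-0.02036],"tcp":[0.09258,-0.03356,0.46784],"u":[-0.02978,-0.1924]}
{"k":38,"theta":[0.46404,0.80759],"qdot":[-0.06286,-0.02032],"tcp":[0.09258,-0.0335,0.46785],"u":[-0.0297,-0.19231]}
{"k":39,"theta":[0.46341,0.80739],"qdot":[-0.06281,-0.02029],"tcp":[0.09258,-0.03344,0.46787],"u":[-0.02962,-0.19222]}
{"k":40,"theta":[0.46279,0.80718],"qdot":[-0.06276,-0.02026],"tcp":[0.09258,-0.03338,0.46789],"u":[-0.02954,-0.19214]}
{"k":41,"theta":[0.46216,0.80698],"qdot":[-0.06271,-0.02023],"tcp":[0.09258,-0.03332,0.4679],"u":[-0.02947,-0.19205]}
{"k":42,"theta":[0.46153,0.80678],"qdot":[-0.06267,-0.0202],"tcp":[0.09258,-0.03326,0.46792],"u":[-0.02939,-0.19196]}
{"k":43,"theta":[0.46091,0.80658],"qdot":[-0.06262,-0.02017],"tcp":[0.09258,-0.0332,0.46794],"u":[-0.02931,-0.19188]}
{"k":44,"theta":[0.46028,0.80638],"qdot":[-0.06257,-0.02014],"tcp":[0.09258,-0.03314,0.46795],"u":[-0.02923,-0.19179]}
{"k":45,"theta":[0.45966,0.80618],"qdot":[-0.06252,-0.02011],"tcp":[0.09258,-0.03308,0.46797],"u":[-0.02915,-0.1917]}
{"k":46,"theta":[0.45903,0.80597],"qdot":[-0.06248,-0.02008],"tcp":[0.09258,-0.03302,0.46799]}
{"summary": "max |u| (N\u00b7m): 0.19534"}


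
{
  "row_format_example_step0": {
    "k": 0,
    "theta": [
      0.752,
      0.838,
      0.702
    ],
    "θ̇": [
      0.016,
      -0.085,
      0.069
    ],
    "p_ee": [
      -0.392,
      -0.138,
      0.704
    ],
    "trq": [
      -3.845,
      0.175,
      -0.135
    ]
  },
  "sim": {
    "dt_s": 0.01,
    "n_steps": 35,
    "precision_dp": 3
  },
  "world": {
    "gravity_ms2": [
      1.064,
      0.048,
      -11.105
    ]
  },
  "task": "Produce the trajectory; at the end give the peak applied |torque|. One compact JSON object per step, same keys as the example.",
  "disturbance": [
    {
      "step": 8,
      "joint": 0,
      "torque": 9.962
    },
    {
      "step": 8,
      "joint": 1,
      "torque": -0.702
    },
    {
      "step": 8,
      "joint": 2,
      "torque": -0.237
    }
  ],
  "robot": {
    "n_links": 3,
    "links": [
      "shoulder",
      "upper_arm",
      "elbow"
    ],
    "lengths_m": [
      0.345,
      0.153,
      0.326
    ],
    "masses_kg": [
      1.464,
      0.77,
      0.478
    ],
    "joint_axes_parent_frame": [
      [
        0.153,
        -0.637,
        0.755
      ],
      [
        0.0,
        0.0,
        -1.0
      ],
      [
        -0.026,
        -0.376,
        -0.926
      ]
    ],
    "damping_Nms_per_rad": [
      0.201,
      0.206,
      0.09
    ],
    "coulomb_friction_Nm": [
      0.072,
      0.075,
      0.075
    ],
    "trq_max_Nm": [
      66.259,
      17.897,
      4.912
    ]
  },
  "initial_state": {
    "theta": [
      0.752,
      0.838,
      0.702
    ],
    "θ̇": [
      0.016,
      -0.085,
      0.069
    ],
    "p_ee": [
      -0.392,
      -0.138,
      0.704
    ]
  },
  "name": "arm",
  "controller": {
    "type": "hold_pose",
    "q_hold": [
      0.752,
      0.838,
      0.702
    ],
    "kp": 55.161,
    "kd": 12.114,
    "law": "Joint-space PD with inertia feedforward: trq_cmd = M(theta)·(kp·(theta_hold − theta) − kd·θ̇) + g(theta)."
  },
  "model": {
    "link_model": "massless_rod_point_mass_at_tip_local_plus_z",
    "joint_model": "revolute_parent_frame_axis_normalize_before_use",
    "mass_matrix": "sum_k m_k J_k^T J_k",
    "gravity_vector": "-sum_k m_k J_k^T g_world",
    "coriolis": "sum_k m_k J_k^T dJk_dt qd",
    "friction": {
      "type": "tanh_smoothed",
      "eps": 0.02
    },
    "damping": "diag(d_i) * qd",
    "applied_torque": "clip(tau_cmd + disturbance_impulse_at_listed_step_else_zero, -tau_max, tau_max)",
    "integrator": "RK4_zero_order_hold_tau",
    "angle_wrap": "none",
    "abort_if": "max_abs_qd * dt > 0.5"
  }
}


{"k":1,"theta":[0.752,0.839,0.702],"\u03b8\u0307":[0.002,-0.229,0.082],"p_ee":[-0.392,-0.138,0.704],"trq":[-3.835,0.177,-0.134]}
{"k":2,"theta":[0.752,0.839,0.702],"\u03b8\u0307":[-0.003,-0.26,0.08],"p_ee":[-0.392,-0.138,0.704],"trq":[-3.827,0.177,-0.134]}
{"k":3,"theta":[0.753,0.84,0.703],"\u03b8\u0307":[-0.006,-0.267,0.077],"p_ee":[-0.392,-0.138,0.704],"trq":[-3.82,0.177,-0.134]}
{"k":4,"theta":[0.753,0.84,0.703],"\u03b8\u0307":[-0.009,-0.268,0.075],"p_ee":[-0.392,-0.138,0.704],"trq":[-3.814,0.177,-0.134]}
{"k":5,"theta":[0.753,0.84,0.703],"\u03b8\u0307":[-0.011,-0.268,0.073],"p_ee":[-0.392,-0.138,0.704],"trq":[-3.808,0.176,-0.134]}
{"k":6,"theta":[0.753,0.84,0.703],"\u03b8\u0307":[-0.012,-0.268,0.071],"p_ee":[-0.392,-0.138,0.704],"trq":[-3.803,0.176,-0.134]}
{"k":7,"theta":[0.753,0.841,0.703],"\u03b8\u0307":[-0.014,-0.268,0.07],"p_ee":[-0.392,-0.138,0.704],"trq":[-3.799,0.176,-0.134]}
{"k":8,"theta":[0.753,0.841,0.703],"\u03b8\u0307":[-0.015,-0.267,0.069],"p_ee":[-0.392,-0.138,0.704],"trq":[6.167,-0.527,-0.371]}
{"k":9,"theta":[0.755,0.841,0.703],"\u03b8\u0307":[0.291,-0.208,0.081],"p_ee":[-0.393,-0.138,0.703],"trq":[-5.023,0.263,-0.104]}
{"k":10,"theta":[0.757,0.842,0.703],"\u03b8\u0307":[0.244,-0.274,0.081],"p_ee":[-0.394,-0.14,0.703],"trq":[-4.923,0.257,-0.107]}
{"k":11,"theta":[0.76,0.842,0.703],"\u03b8\u0307":[0.205,-0.287,0.076],"p_ee":[-0.395,-0.141,0.702],"trq":[-4.827,0.25,-0.109]}
{"k":12,"theta":[0.762,0.842,0.704],"\u03b8\u0307":[0.17,-0.288,0.07],"p_ee":[-0.395,-0.141,0.701],"trq":[-4.737,0.243,-0.111]}
{"k":13,"theta":[0.764,0.841,0.704],"\u03b8\u0307":[0.138,-0.287,0.066],"p_ee":[-0.396,-0.142,0.701],"trq":[-4.652,0.237,-0.113]}
{"k":14,"theta":[0.765,0.841,0.704],"\u03b8\u0307":[0.109,-0.286,0.063],"p_ee":[-0.396,-0.143,0.7],"trq":[-4.573,0.231,-0.116]}
{"k":15,"theta":[0.766,0.841,0.704],"\u03b8\u0307":[0.084,-0.284,0.06],"p_ee":[-0.397,-0.143,0.7],"trq":[-4.498,0.225,-0.117]}
{"k":16,"theta":[0.767,0.841,0.704],"\u03b8\u0307":[0.06,-0.283,0.058],"p_ee":[-0.397,-0.143,0.7],"trq":[-4.427,0.22,-0.119]}
{"k":17,"theta":[0.768,0.841,0.704],"\u03b8\u0307":[0.04,-0.281,0.057],"p_ee":[-0.397,-0.144,0.7],"trq":[-4.362,0.215,-0.121]}
{"k":18,"theta":[0.768,0.841,0.704],"\u03b8\u0307":[0.022,-0.277,0.056],"p_ee":[-0.397,-0.144,0.7],"trq":[-4.303,0.211,-0.123]}
{"k":19,"theta":[0.769,0.841,0.703],"\u03b8\u0307":[0.007,-0.273,0.057],"p_ee":[-0.398,-0.144,0.699],"trq":[-4.25,0.207,-0.124]}
{"k":20,"theta":[0.769,0.841,0.703],"\u03b8\u0307":[-0.006,-0.27,0.058],"p_ee":[-0.398,-0.144,0.699],"trq":[-4.203,0.203,-0.125]}
{"k":21,"theta":[0.769,0.842,0.703],"\u03b8\u0307":[-0.017,-0.268,0.059],"p_ee":[-0.398,-0.144,0.699],"trq":[-4.16,0.2,-0.127]}
{"k":22,"theta":[0.769,0.842,0.703],"\u03b8\u0307":[-0.026,-0.265,0.06],"p_ee":[-0.398,-0.144,0.699],"trq":[-4.122,0.197,-0.128]}
{"k":23,"theta":[0.769,0.842,0.703],"\u03b8\u0307":[-0.033,-0.261,0.062],"p_ee":[-0.398,-0.144,0.699],"trq":[-4.088,0.194,-0.129]}
{"k":24,"theta":[0.769,0.842,0.703],"\u03b8\u0307":[-0.04,-0.257,0.063],"p_ee":[-0.397,-0.144,0.7],"trq":[-4.057,0.192,-0.129]}
{"k":25,"theta":[0.769,0.843,0.703],"\u03b8\u0307":[-0.045,-0.253,0.064],"p_ee":[-0.397,-0.144,0.7],"trq":[-4.03,0.19,-0.13]}
{"k":26,"theta":[0.768,0.843,0.703],"\u03b8\u0307":[-0.049,-0.251,0.064],"p_ee":[-0.397,-0.144,0.7],"trq":[-4.005,0.188,-0.131]}
{"k":27,"theta":[0.768,0.843,0.703],"\u03b8\u0307":[-0.053,-0.249,0.065],"p_ee":[-0.397,-0.144,0.7],"trq":[-3.983,0.187,-0.131]}
{"k":28,"theta":[0.768,0.844,0.703],"\u03b8\u0307":[-0.056,-0.248,0.066],"p_ee":[-0.397,-0.143,0.7],"trq":[-3.962,0.185,-0.132]}
{"k":29,"theta":[0.767,0.844,0.703],"\u03b8\u0307":[-0.058,-0.247,0.066],"p_ee":[-0.397,-0.143,0.7],"trq":[-3.944,0.184,-0.132]}
{"k":30,"theta":[0.767,0.845,0.703],"\u03b8\u0307":[-0.06,-0.246,0.067],"p_ee":[-0.397,-0.143,0.7],"trq":[-3.927,0.183,-0.132]}
{"k":31,"theta":[0.766,0.845,0.703],"\u03b8\u0307":[-0.061,-0.246,0.067],"p_ee":[-0.397,-0.143,0.7],"trq":[-3.912,0.181,-0.133]}
{"k":32,"theta":[0.766,0.845,0.704],"\u03b8\u0307":[-0.062,-0.246,0.067],"p_ee":[-0.396,-0.143,0.7],"trq":[-3.898,0.181,-0.133]}
{"k":33,"theta":[0.766,0.846,0.704],"\u03b8\u0307":[-0.062,-0.245,0.067],"p_ee":[-0.396,-0.143,0.7],"trq":[-3.885,0.18,-0.133]}
{"k":34,"theta":[0.765,0.846,0.704],"\u03b8\u0307":[-0.063,-0.245,0.067],"p_ee":[-0.396,-0.142,0.701],"trq":[-3.873,0.179,-0.133]}
{"k":35,"theta":[0.765,0.847,0.704],"\u03b8\u0307":[-0.063,-0.245,0.067],"p_ee":[-0.396,-0.142,0.701]}
{"summary": "max |trq| (N\u00b7m): 6.167"}


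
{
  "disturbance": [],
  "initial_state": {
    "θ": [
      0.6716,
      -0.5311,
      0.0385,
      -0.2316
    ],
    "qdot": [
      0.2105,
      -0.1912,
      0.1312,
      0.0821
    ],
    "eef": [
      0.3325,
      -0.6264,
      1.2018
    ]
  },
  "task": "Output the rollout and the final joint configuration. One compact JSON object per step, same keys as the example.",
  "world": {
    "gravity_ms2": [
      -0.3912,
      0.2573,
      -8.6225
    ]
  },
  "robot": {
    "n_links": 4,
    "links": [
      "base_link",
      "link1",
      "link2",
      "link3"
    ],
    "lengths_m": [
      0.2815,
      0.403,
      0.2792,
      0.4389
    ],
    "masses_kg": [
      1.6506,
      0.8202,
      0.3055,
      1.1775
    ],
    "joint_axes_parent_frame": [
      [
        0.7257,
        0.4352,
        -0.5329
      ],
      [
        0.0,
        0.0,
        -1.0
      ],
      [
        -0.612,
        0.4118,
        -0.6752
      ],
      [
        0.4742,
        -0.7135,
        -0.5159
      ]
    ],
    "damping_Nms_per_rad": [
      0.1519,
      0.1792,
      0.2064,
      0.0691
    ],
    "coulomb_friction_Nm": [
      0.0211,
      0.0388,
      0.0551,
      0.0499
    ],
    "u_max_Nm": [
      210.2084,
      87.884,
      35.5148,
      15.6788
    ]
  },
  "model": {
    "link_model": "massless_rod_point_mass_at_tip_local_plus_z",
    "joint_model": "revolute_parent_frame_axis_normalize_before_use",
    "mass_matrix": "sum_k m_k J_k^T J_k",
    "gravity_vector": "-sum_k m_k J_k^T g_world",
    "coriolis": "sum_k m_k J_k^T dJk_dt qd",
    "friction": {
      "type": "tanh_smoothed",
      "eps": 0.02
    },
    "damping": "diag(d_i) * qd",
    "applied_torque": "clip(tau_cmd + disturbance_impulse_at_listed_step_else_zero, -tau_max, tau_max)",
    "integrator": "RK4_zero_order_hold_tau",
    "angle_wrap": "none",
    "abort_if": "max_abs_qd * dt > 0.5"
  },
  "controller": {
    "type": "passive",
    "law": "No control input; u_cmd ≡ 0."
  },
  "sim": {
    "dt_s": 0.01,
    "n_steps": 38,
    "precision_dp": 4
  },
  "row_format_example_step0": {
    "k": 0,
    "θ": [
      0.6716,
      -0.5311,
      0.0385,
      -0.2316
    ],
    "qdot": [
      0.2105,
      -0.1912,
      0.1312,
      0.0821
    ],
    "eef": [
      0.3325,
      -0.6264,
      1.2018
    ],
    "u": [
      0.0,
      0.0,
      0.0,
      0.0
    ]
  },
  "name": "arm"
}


{"k":1,"\u03b8":[0.6741,-0.5348,0.0392,-0.2322],"qdot":[0.2837,-0.5106,0.0363,-0.1714],"eef":[0.333,-0.6283,1.2005],"u":[0.0,0.0,0.0,0.0]}
{"k":2,"\u03b8":[0.6773,-0.5409,0.0394,-0.2348],"qdot":[0.3545,-0.7066,0.0123,-0.3244],"eef":[0.3338,-0.6305,1.199],"u":[0.0,0.0,0.0,0.0]}
{"k":3,"\u03b8":[0.6811,-0.5487,0.0394,-0.2387],"qdot":[0.4232,-0.8295,0.0113,-0.4436],"eef":[0.3348,-0.633,1.1971],"u":[0.0,0.0,0.0,0.0]}
{"k":4,"\u03b8":[0.6857,-0.5574,0.0395,-0.2438],"qdot":[0.4902,-0.9072,0.0113,-0.5591],"eef":[0.3362,-0.6357,1.195],"u":[0.0,0.0,0.0,0.0]}
{"k":5,"\u03b8":[0.6909,-0.5667,0.0396,-0.25],"qdot":[0.5565,-0.957,0.0112,-0.6749],"eef":[0.3378,-0.6388,1.1924],"u":[0.0,0.0,0.0,0.0]}
{"k":6,"\u03b8":[0.6968,-0.5765,0.0397,-0.2573],"qdot":[0.6233,-0.9895,0.0115,-0.7926],"eef":[0.3397,-0.6421,1.1896],"u":[0.0,0.0,0.0,0.0]}
{"k":7,"\u03b8":[0.7034,-0.5865,0.0398,-0.2659],"qdot":[0.691,-1.011,0.0122,-0.9133],"eef":[0.342,-0.6458,1.1863],"u":[0.0,0.0,0.0,0.0]}
{"k":8,"\u03b8":[0.7107,-0.5966,0.0399,-0.2756],"qdot":[0.76,-1.0251,0.0133,-1.038],"eef":[0.3445,-0.6497,1.1827],"u":[0.0,0.0,0.0,0.0]}
{"k":9,"\u03b8":[0.7186,-0.6069,0.0401,-0.2866],"qdot":[0.8307,-1.0338,0.0149,-1.1675],"eef":[0.3472,-0.6539,1.1787],"u":[0.0,0.0,0.0,0.0]}
{"k":10,"\u03b8":[0.7273,-0.6173,0.0402,-0.299],"qdot":[0.9032,-1.0379,0.0171,-1.3021],"eef":[0.3503,-0.6584,1.1743],"u":[0.0,0.0,0.0,0.0]}
{"k":11,"\u03b8":[0.7367,-0.6277,0.0404,-0.3127],"qdot":[0.9777,-1.0377,0.0203,-1.4419],"eef":[0.3536,-0.6631,1.1694],"u":[0.0,0.0,0.0,0.0]}
{"k":12,"\u03b8":[0.7468,-0.638,0.0406,-0.3278],"qdot":[1.0544,-1.033,0.0251,-1.5863],"eef":[0.3572,-0.6681,1.1641],"u":[0.0,0.0,0.0,0.0]}
{"k":13,"\u03b8":[0.7578,-0.6483,0.0409,-0.3444],"qdot":[1.1333,-1.0241,0.033,-1.7341],"eef":[0.361,-0.6733,1.1583],"u":[0.0,0.0,0.0,0.0]}
{"k":14,"\u03b8":[0.7695,-0.6585,0.0413,-0.3625],"qdot":[1.2146,-1.0114,0.0459,-1.8828],"eef":[0.3651,-0.6787,1.1521],"u":[0.0,0.0,0.0,0.0]}
{"k":15,"\u03b8":[0.7821,-0.6686,0.0419,-0.3821],"qdot":[1.2986,-0.9961,0.0668,-2.0294],"eef":[0.3693,-0.6843,1.1453],"u":[0.0,0.0,0.0,0.0]}
{"k":16,"\u03b8":[0.7955,-0.6784,0.0427,-0.4031],"qdot":[1.3853,-0.9795,0.0976,-2.1712],"eef":[0.3738,-0.6901,1.138],"u":[0.0,0.0,0.0,0.0]}
{"k":17,"\u03b8":[0.8098,-0.6881,0.0439,-0.4255],"qdot":[1.4746,-0.9624,0.1392,-2.3069],"eef":[0.3785,-0.6961,1.1301],"u":[0.0,0.0,0.0,0.0]}
{"k":18,"\u03b8":[0.825,-0.6977,0.0455,-0.4492],"qdot":[1.5665,-0.946,0.1924,-2.435],"eef":[0.3833,-0.7022,1.1216],"u":[0.0,0.0,0.0,0.0]}
{"k":19,"\u03b8":[0.8411,-0.7071,0.0478,-0.4742],"qdot":[1.6606,-0.9313,0.2577,-2.5543],"eef":[0.3883,-0.7085,1.1124],"u":[0.0,0.0,0.0,0.0]}
{"k":20,"\u03b8":[0.8582,-0.7163,0.0507,-0.5003],"qdot":[1.7567,-0.9194,0.3353,-2.6633],"eef":[0.3934,-0.7149,1.1026],"u":[0.0,0.0,0.0,0.0]}
{"k":21,"\u03b8":[0.8763,-0.7255,0.0545,-0.5274],"qdot":[1.8546,-0.9113,0.4254,-2.7611],"eef":[0.3986,-0.7214,1.0921],"u":[0.0,0.0,0.0,0.0]}
{"k":22,"\u03b8":[0.8953,-0.7346,0.0593,-0.5554],"qdot":[1.9539,-0.9078,0.5278,-2.8465],"eef":[0.404,-0.728,1.0809],"u":[0.0,0.0,0.0,0.0]}
{"k":23,"\u03b8":[0.9154,-0.7436,0.0651,-0.5843],"qdot":[2.0543,-0.9092,0.6421,-2.9188],"eef":[0.4094,-0.7347,1.0689],"u":[0.0,0.0,0.0,0.0]}
{"k":24,"\u03b8":[0.9364,-0.7528,0.0721,-0.6138],"qdot":[2.1554,-0.916,0.7675,-2.9774],"eef":[0.4148,-0.7414,1.0561],"u":[0.0,0.0,0.0,0.0]}
{"k":25,"\u03b8":[0.9585,-0.762,0.0805,-0.6438],"qdot":[2.2567,-0.928,0.9032,-3.0219],"eef":[0.4203,-0.7482,1.0425],"u":[0.0,0.0,0.0,0.0]}
{"k":26,"\u03b8":[0.9815,-0.7713,0.0902,-0.6742],"qdot":[2.3579,-0.9448,1.048,-3.0521],"eef":[0.4258,-0.7551,1.028],"u":[0.0,0.0,0.0,0.0]}
{"k":27,"\u03b8":[1.0056,-0.7809,0.1015,-0.7048],"qdot":[2.4585,-0.9658,1.2007,-3.0679],"eef":[0.4314,-0.7621,1.0127],"u":[0.0,0.0,0.0,0.0]}
{"k":28,"\u03b8":[1.0307,-0.7907,0.1143,-0.7355],"qdot":[2.5581,-0.9903,1.3598,-3.0695],"eef":[0.4368,-0.769,0.9964],"u":[0.0,0.0,0.0,0.0]}
{"k":29,"\u03b8":[1.0568,-0.8007,0.1287,-0.7661],"qdot":[2.6564,-1.0172,1.524,-3.0571],"eef":[0.4422,-0.776,0.9791],"u":[0.0,0.0,0.0,0.0]}
{"k":30,"\u03b8":[1.0838,-0.811,0.1448,-0.7966],"qdot":[2.753,-1.0455,1.6917,-3.031],"eef":[0.4476,-0.783,0.9608],"u":[0.0,0.0,0.0,0.0]}
{"k":31,"\u03b8":[1.1118,-0.8216,0.1625,-0.8267],"qdot":[2.8475,-1.074,1.8613,-2.9915],"eef":[0.4528,-0.79,0.9415],"u":[0.0,0.0,0.0,0.0]}
{"k":32,"\u03b8":[1.1408,-0.8325,0.182,-0.8564],"qdot":[2.9396,-1.1016,2.0312,-2.9391],"eef":[0.458,-0.7971,0.9212],"u":[0.0,0.0,0.0,0.0]}
{"k":33,"\u03b8":[1.1706,-0.8436,0.2031,-0.8854],"qdot":[3.029,-1.127,2.2002,-2.8741],"eef":[0.4629,-0.8041,0.8998],"u":[0.0,0.0,0.0,0.0]}
{"k":34,"\u03b8":[1.2013,-0.855,0.226,-0.9138],"qdot":[3.1154,-1.1494,2.3667,-2.797],"eef":[0.4678,-0.8112,0.8773],"u":[0.0,0.0,0.0,0.0]}
{"k":35,"\u03b8":[1.2329,-0.8666,0.2505,-0.9413],"qdot":[3.1985,-1.1675,2.5295,-2.708],"eef":[0.4724,-0.8182,0.8536],"u":[0.0,0.0,0.0,0.0]}
{"k":36,"\u03b8":[1.2653,-0.8784,0.2766,-0.9679],"qdot":[3.2783,-1.1808,2.6875,-2.6073],"eef":[0.4767,-0.8253,0.8289],"u":[0.0,0.0,0.0,0.0]}
{"k":37,"\u03b8":[1.2985,-0.8902,0.3042,-0.9934],"qdot":[3.3544,-1.1883,2.8397,-2.4949],"eef":[0.4809,-0.8324,0.8029],"u":[0.0,0.0,0.0,0.0]}
{"k":38,"\u03b8":[1.3324,-0.9021,0.3333,-1.0178],"qdot":[3.4267,-1.1895,2.9855,-2.3709],"eef":[0.4847,-0.8394,0.7758]}
{"summary": "final \u03b8 (rad): 1.3324 -0.9021 0.3333 -1.0178"}


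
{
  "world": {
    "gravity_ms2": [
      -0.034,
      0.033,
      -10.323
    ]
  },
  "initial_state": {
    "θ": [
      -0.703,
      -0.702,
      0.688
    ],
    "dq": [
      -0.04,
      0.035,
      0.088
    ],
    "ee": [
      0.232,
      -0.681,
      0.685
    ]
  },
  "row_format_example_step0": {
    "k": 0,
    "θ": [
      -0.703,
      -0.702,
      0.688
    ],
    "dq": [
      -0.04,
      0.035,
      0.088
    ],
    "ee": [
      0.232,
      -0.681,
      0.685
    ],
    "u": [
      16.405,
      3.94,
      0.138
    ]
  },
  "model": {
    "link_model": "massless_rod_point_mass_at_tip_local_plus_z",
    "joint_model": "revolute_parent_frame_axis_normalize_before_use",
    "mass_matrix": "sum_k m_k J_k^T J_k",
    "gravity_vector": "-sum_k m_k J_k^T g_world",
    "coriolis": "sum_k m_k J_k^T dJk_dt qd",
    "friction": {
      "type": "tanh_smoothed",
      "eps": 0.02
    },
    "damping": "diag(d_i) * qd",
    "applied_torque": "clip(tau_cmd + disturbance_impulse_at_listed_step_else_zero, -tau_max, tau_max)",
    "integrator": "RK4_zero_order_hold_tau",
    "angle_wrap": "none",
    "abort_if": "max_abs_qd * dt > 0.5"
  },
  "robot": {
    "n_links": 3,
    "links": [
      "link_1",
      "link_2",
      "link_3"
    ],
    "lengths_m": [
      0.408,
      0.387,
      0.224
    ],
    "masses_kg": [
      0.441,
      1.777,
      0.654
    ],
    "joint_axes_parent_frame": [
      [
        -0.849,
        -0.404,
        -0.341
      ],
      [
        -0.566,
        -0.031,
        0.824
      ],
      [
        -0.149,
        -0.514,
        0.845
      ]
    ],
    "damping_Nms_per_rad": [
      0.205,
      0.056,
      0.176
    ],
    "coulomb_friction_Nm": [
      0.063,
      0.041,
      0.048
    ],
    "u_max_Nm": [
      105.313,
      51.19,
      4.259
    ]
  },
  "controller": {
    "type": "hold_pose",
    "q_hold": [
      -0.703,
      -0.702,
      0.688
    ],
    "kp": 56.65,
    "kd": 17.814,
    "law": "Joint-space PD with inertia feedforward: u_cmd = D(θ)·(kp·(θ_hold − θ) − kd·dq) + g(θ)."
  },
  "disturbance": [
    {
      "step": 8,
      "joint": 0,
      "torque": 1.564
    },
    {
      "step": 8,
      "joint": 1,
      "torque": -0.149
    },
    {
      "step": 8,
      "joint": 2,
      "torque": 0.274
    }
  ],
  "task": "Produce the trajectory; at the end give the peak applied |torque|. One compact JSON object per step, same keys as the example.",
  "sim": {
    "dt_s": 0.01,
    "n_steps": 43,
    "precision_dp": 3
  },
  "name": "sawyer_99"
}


{"k":1,"\u03b8":[-0.703,-0.702,0.688],"dq":[-0.029,0.016,0.004],"ee":[0.232,-0.681,0.684],"u":[16.249,3.933,0.14]}
{"k":2,"\u03b8":[-0.704,-0.702,0.688],"dq":[-0.022,0.01,-0.0],"ee":[0.232,-0.681,0.684],"u":[16.118,3.924,0.135]}
{"k":3,"\u03b8":[-0.704,-0.702,0.688],"dq":[-0.018,0.006,0.005],"ee":[0.232,-0.682,0.684],"u":[16.006,3.915,0.13]}
{"k":4,"\u03b8":[-0.704,-0.702,0.688],"dq":[-0.014,0.003,0.002],"ee":[0.232,-0.682,0.684],"u":[15.911,3.906,0.127]}
{"k":5,"\u03b8":[-0.704,-0.702,0.688],"dq":[-0.011,0.002,0.005],"ee":[0.232,-0.682,0.684],"u":[15.831,3.897,0.124]}
{"k":6,"\u03b8":[-0.704,-0.702,0.688],"dq":[-0.008,0.001,0.004],"ee":[0.232,-0.682,0.684],"u":[15.764,3.89,0.122]}
{"k":7,"\u03b8":[-0.704,-0.702,0.688],"dq":[-0.006,0.001,0.005],"ee":[0.232,-0.682,0.684],"u":[15.708,3.883,0.12]}
{"k":8,"\u03b8":[-0.704,-0.702,0.688],"dq":[-0.004,0.0,0.005],"ee":[0.232,-0.682,0.684],"u":[17.225,3.728,0.393]}
{"k":9,"\u03b8":[-0.704,-0.702,0.689],"dq":[0.002,-0.011,0.198],"ee":[0.232,-0.682,0.684],"u":[15.339,3.896,0.078]}
{"k":10,"\u03b8":[-0.704,-0.702,0.69],"dq":[0.007,-0.02,0.056],"ee":[0.232,-0.682,0.684],"u":[15.351,3.882,0.094]}
{"k":11,"\u03b8":[-0.704,-0.702,0.69],"dq":[0.007,-0.017,0.013],"ee":[0.232,-0.682,0.684],"u":[15.363,3.87,0.101]}
{"k":12,"\u03b8":[-0.704,-0.702,0.69],"dq":[0.006,-0.011,0.009],"ee":[0.232,-0.682,0.684],"u":[15.373,3.86,0.103]}
{"k":13,"\u03b8":[-0.704,-0.702,0.69],"dq":[0.005,-0.007,0.007],"ee":[0.232,-0.682,0.684],"u":[15.381,3.854,0.105]}
{"k":14,"\u03b8":[-0.704,-0.702,0.69],"dq":[0.004,-0.004,0.006],"ee":[0.232,-0.682,0.684],"u":[15.387,3.849,0.106]}
{"k":15,"\u03b8":[-0.704,-0.702,0.69],"dq":[0.004,-0.001,0.006],"ee":[0.232,-0.682,0.684],"u":[15.392,3.846,0.107]}
{"k":16,"\u03b8":[-0.704,-0.702,0.69],"dq":[0.003,-0.0,0.005],"ee":[0.232,-0.682,0.684],"u":[15.396,3.845,0.107]}
{"k":17,"\u03b8":[-0.704,-0.702,0.69],"dq":[0.003,0.001,0.005],"ee":[0.232,-0.682,0.684],"u":[15.4,3.844,0.107]}
{"k":18,"\u03b8":[-0.704,-0.702,0.69],"dq":[0.003,0.001,0.005],"ee":[0.232,-0.682,0.684],"u":[15.402,3.843,0.108]}
{"k":19,"\u03b8":[-0.704,-0.702,0.69],"dq":[0.003,0.002,0.005],"ee":[0.232,-0.682,0.684],"u":[15.405,3.843,0.108]}
{"k":20,"\u03b8":[-0.704,-0.702,0.69],"dq":[0.002,0.002,0.005],"ee":[0.232,-0.682,0.684],"u":[15.406,3.842,0.108]}
{"k":21,"\u03b8":[-0.704,-0.702,0.69],"dq":[0.002,0.002,0.005],"ee":[0.232,-0.682,0.684],"u":[15.408,3.842,0.108]}
{"k":22,"\u03b8":[-0.704,-0.702,0.69],"dq":[0.002,0.002,0.005],"ee":[0.232,-0.682,0.684],"u":[15.409,3.842,0.108]}
{"k":23,"\u03b8":[-0.704,-0.702,0.69],"dq":[0.002,0.002,0.005],"ee":[0.232,-0.682,0.684],"u":[15.41,3.842,0.108]}
{"k":24,"\u03b8":[-0.704,-0.702,0.69],"dq":[0.002,0.002,0.005],"ee":[0.232,-0.682,0.684],"u":[15.411,3.842,0.109]}
{"k":25,"\u03b8":[-0.704,-0.702,0.69],"dq":[0.002,0.002,0.005],"ee":[0.232,-0.682,0.684],"u":[15.412,3.842,0.109]}
{"k":26,"\u03b8":[-0.704,-0.702,0.69],"dq":[0.002,0.002,0.005],"ee":[0.232,-0.682,0.684],"u":[15.412,3.843,0.109]}
{"k":27,"\u03b8":[-0.704,-0.702,0.69],"dq":[0.002,0.002,0.005],"ee":[0.232,-0.682,0.684],"u":[15.413,3.843,0.109]}
{"k":28,"\u03b8":[-0.704,-0.702,0.69],"dq":[0.001,0.002,0.005],"ee":[0.232,-0.682,0.684],"u":[15.413,3.843,0.109]}
{"k":29,"\u03b8":[-0.704,-0.702,0.69],"dq":[0.001,0.002,0.005],"ee":[0.232,-0.682,0.684],"u":[15.414,3.843,0.109]}
{"k":30,"\u03b8":[-0.703,-0.702,0.69],"dq":[0.001,0.002,0.005],"ee":[0.232,-0.682,0.684],"u":[15.414,3.843,0.109]}
{"k":31,"\u03b8":[-0.703,-0.702,0.689],"dq":[0.001,0.002,0.005],"ee":[0.232,-0.682,0.684],"u":[15.414,3.843,0.109]}
{"k":32,"\u03b8":[-0.703,-0.702,0.689],"dq":[0.001,0.002,0.005],"ee":[0.232,-0.682,0.684],"u":[15.414,3.843,0.109]}
{"k":33,"\u03b8":[-0.703,-0.702,0.689],"dq":[0.001,0.002,0.005],"ee":[0.232,-0.681,0.684],"u":[15.414,3.843,0.109]}
{"k":34,"\u03b8":[-0.703,-0.702,0.689],"dq":[0.001,0.002,0.005],"ee":[0.232,-0.681,0.684],"u":[15.414,3.843,0.109]}
{"k":35,"\u03b8":[-0.703,-0.702,0.689],"dq":[0.001,0.002,0.005],"ee":[0.232,-0.681,0.684],"u":[15.414,3.843,0.109]}
{"k":36,"\u03b8":[-0.703,-0.702,0.689],"dq":[0.001,0.002,0.005],"ee":[0.232,-0.681,0.684],"u":[15.414,3.843,0.109]}
{"k":37,"\u03b8":[-0.703,-0.702,0.689],"dq":[0.001,0.002,0.005],"ee":[0.232,-0.681,0.684],"u":[15.415,3.843,0.109]}
{"k":38,"\u03b8":[-0.703,-0.702,0.689],"dq":[0.001,0.002,0.005],"ee":[0.232,-0.681,0.684],"u":[15.415,3.843,0.109]}
{"k":39,"\u03b8":[-0.703,-0.702,0.689],"dq":[0.001,0.002,0.005],"ee":[0.232,-0.681,0.684],"u":[15.415,3.843,0.11]}
{"k":40,"\u03b8":[-0.703,-0.702,0.689],"dq":[0.001,0.002,0.005],"ee":[0.232,-0.681,0.684],"u":[15.415,3.843,0.11]}
{"k":41,"\u03b8":[-0.703,-0.702,0.689],"dq":[0.001,0.002,0.005],"ee":[0.232,-0.681,0.684],"u":[15.415,3.843,0.11]}
{"k":42,"\u03b8":[-0.703,-0.702,0.689],"dq":[0.001,0.002,0.005],"ee":[0.232,-0.681,0.684],"u":[15.415,3.843,0.11]}
{"k":43,"\u03b8":[-0.703,-0.702,0.689],"dq":[0.001,0.002,0.005],"ee":[0.232,-0.681,0.684]}
{"summary": "max |u| (N\u00b7m): 17.225"}


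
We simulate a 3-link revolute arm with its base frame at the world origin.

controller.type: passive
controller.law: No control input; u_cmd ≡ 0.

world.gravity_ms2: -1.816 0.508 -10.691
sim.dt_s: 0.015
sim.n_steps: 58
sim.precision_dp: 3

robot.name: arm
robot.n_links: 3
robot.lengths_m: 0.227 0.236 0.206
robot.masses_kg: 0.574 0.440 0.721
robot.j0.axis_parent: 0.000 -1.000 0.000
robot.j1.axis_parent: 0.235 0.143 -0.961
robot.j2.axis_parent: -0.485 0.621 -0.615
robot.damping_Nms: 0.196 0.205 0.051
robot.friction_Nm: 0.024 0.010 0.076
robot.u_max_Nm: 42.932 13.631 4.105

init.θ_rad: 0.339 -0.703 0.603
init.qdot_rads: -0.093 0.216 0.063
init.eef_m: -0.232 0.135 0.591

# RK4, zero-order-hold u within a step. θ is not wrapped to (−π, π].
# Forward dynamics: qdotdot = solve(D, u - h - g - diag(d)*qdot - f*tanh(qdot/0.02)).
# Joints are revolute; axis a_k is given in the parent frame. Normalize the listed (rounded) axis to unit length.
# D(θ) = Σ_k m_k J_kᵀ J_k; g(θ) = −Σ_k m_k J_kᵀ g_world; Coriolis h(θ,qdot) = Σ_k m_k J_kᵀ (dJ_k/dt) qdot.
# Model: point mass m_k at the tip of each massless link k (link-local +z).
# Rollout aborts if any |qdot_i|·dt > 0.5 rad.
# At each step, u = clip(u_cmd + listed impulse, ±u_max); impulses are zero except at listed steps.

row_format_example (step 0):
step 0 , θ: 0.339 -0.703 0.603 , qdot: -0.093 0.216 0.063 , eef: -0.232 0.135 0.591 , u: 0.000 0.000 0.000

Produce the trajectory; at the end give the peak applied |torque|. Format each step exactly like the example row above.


step 1 , θ: 0.339 -0.700 0.608 , qdot: 0.132 0.234 0.628 , eef: -0.231 0.136 0.591 , u: 0.000 0.000 0.000
step 2 , θ: 0.343 -0.696 0.622 , qdot: 0.340 0.199 1.153 , eef: -0.231 0.137 0.590 , u: 0.000 0.000 0.000
step 3 , θ: 0.349 -0.694 0.643 , qdot: 0.541 0.132 1.653 , eef: -0.232 0.139 0.588 , u: 0.000 0.000 0.000
step 4 , θ: 0.359 -0.692 0.671 , qdot: 0.739 0.043 2.135 , eef: -0.234 0.142 0.584 , u: 0.000 0.000 0.000
step 5 , θ: 0.372 -0.692 0.707 , qdot: 0.941 -0.049 2.607 , eef: -0.237 0.145 0.580 , u: 0.000 0.000 0.000
step 6 , θ: 0.387 -0.694 0.749 , qdot: 1.146 -0.155 3.067 , eef: -0.241 0.149 0.575 , u: 0.000 0.000 0.000
step 7 , θ: 0.406 -0.697 0.799 , qdot: 1.351 -0.288 3.509 , eef: -0.246 0.154 0.568 , u: 0.000 0.000 0.000
step 8 , θ: 0.428 -0.703 0.854 , qdot: 1.556 -0.445 3.928 , eef: -0.251 0.159 0.560 , u: 0.000 0.000 0.000
step 9 , θ: 0.453 -0.711 0.916 , qdot: 1.762 -0.626 4.320 , eef: -0.258 0.164 0.550 , u: 0.000 0.000 0.000
step 10 , θ: 0.481 -0.722 0.984 , qdot: 1.969 -0.827 4.676 , eef: -0.265 0.169 0.539 , u: 0.000 0.000 0.000
step 11 , θ: 0.512 -0.736 1.056 , qdot: 2.178 -1.044 4.985 , eef: -0.273 0.174 0.527 , u: 0.000 0.000 0.000
step 12 , θ: 0.546 -0.753 1.133 , qdot: 2.389 -1.272 5.234 , eef: -0.282 0.180 0.512 , u: 0.000 0.000 0.000
step 13 , θ: 0.584 -0.774 1.213 , qdot: 2.603 -1.499 5.408 , eef: -0.292 0.184 0.496 , u: 0.000 0.000 0.000
step 14 , θ: 0.624 -0.798 1.295 , qdot: 2.822 -1.712 5.490 , eef: -0.303 0.189 0.479 , u: 0.000 0.000 0.000
step 15 , θ: 0.668 -0.825 1.377 , qdot: 3.049 -1.892 5.461 , eef: -0.314 0.193 0.460 , u: 0.000 0.000 0.000
step 16 , θ: 0.716 -0.854 1.458 , qdot: 3.289 -2.017 5.300 , eef: -0.327 0.196 0.439 , u: 0.000 0.000 0.000
step 17 , θ: 0.767 -0.885 1.535 , qdot: 3.543 -2.061 4.986 , eef: -0.341 0.199 0.416 , u: 0.000 0.000 0.000
step 18 , θ: 0.822 -0.916 1.607 , qdot: 3.816 -1.995 4.500 , eef: -0.356 0.201 0.392 , u: 0.000 0.000 0.000
step 19 , θ: 0.882 -0.944 1.669 , qdot: 4.109 -1.797 3.826 , eef: -0.372 0.202 0.366 , u: 0.000 0.000 0.000
step 20 , θ: 0.946 -0.969 1.721 , qdot: 4.421 -1.451 2.962 , eef: -0.390 0.203 0.338 , u: 0.000 0.000 0.000
step 21 , θ: 1.014 -0.987 1.757 , qdot: 4.746 -0.961 1.920 , eef: -0.408 0.204 0.309 , u: 0.000 0.000 0.000
step 22 , θ: 1.088 -0.997 1.777 , qdot: 5.073 -0.351 0.729 , eef: -0.428 0.204 0.277 , u: 0.000 0.000 0.000
step 23 , θ: 1.166 -0.997 1.779 , qdot: 5.390 0.324 -0.529 , eef: -0.448 0.204 0.243 , u: 0.000 0.000 0.000
step 24 , θ: 1.250 -0.987 1.762 , qdot: 5.693 0.971 -1.674 , eef: -0.468 0.204 0.205 , u: 0.000 0.000 0.000
step 25 , θ: 1.337 -0.968 1.728 , qdot: 5.956 1.629 -2.899 , eef: -0.488 0.203 0.165 , u: 0.000 0.000 0.000
step 26 , θ: 1.428 -0.939 1.675 , qdot: 6.162 2.257 -4.184 , eef: -0.508 0.202 0.121 , u: 0.000 0.000 0.000
step 27 , θ: 1.521 -0.901 1.602 , qdot: 6.294 2.816 -5.518 , eef: -0.526 0.199 0.074 , u: 0.000 0.000 0.000
step 28 , θ: 1.616 -0.855 1.509 , qdot: 6.334 3.262 -6.897 , eef: -0.542 0.196 0.022 , u: 0.000 0.000 0.000
step 29 , θ: 1.711 -0.803 1.395 , qdot: 6.270 3.551 -8.318 , eef: -0.555 0.190 -0.033 , u: 0.000 0.000 0.000
step 30 , θ: 1.804 -0.749 1.260 , qdot: 6.092 3.625 -9.781 , eef: -0.565 0.183 -0.092 , u: 0.000 0.000 0.000
step 31 , θ: 1.893 -0.696 1.102 , qdot: 5.807 3.414 -11.270 , eef: -0.570 0.172 -0.155 , u: 0.000 0.000 0.000
step 32 , θ: 1.978 -0.649 0.922 , qdot: 5.444 2.833 -12.729 , eef: -0.568 0.158 -0.221 , u: 0.000 0.000 0.000
step 33 , θ: 2.056 -0.613 0.721 , qdot: 5.074 1.815 -14.013 , eef: -0.559 0.139 -0.287 , u: 0.000 0.000 0.000
step 34 , θ: 2.131 -0.596 0.503 , qdot: 4.841 0.458 -14.843 , eef: -0.539 0.116 -0.353 , u: 0.000 0.000 0.000
step 35 , θ: 2.204 -0.598 0.280 , qdot: 4.968 -0.535 -14.849 , eef: -0.509 0.088 -0.415 , u: 0.000 0.000 0.000
step 36 , θ: 2.282 -0.604 0.063 , qdot: 5.535 0.038 -13.963 , eef: -0.469 0.058 -0.470 , u: 0.000 0.000 0.000
step 37 , θ: 2.370 -0.593 -0.138 , qdot: 6.157 1.602 -12.719 , eef: -0.421 0.026 -0.517 , u: 0.000 0.000 0.000
step 38 , θ: 2.465 -0.561 -0.319 , qdot: 6.495 1.969 -11.580 , eef: -0.365 -0.004 -0.554 , u: 0.000 0.000 0.000
step 39 , θ: 2.566 -0.519 -0.480 , qdot: 6.701 1.269 -10.327 , eef: -0.304 -0.031 -0.584 , u: 0.000 0.000 0.000
step 40 , θ: 2.670 -0.474 -0.615 , qdot: 6.922 1.067 -8.549 , eef: -0.239 -0.054 -0.606 , u: 0.000 0.000 0.000
step 41 , θ: 2.775 -0.438 -0.724 , qdot: 7.100 2.031 -6.275 , eef: -0.172 -0.071 -0.621 , u: 0.000 0.000 0.000
step 42 , θ: 2.883 -0.404 -0.801 , qdot: 7.152 2.291 -3.990 , eef: -0.103 -0.083 -0.629 , u: 0.000 0.000 0.000
step 43 , θ: 2.990 -0.370 -0.844 , qdot: 7.121 2.124 -1.723 , eef: -0.034 -0.090 -0.633 , u: 0.000 0.000 0.000
step 44 , θ: 3.096 -0.340 -0.853 , qdot: 7.031 1.821 0.446 , eef: 0.034 -0.093 -0.632 , u: 0.000 0.000 0.000
step 45 , θ: 3.200 -0.316 -0.832 , qdot: 6.901 1.495 2.355 , eef: 0.101 -0.091 -0.626 , u: 0.000 0.000 0.000
step 46 , θ: 3.303 -0.295 -0.783 , qdot: 6.749 1.299 4.059 , eef: 0.165 -0.085 -0.616 , u: 0.000 0.000 0.000
step 47 , θ: 3.403 -0.276 -0.711 , qdot: 6.592 1.177 5.501 , eef: 0.227 -0.075 -0.602 , u: 0.000 0.000 0.000
step 48 , θ: 3.501 -0.260 -0.620 , qdot: 6.440 1.017 6.639 , eef: 0.285 -0.063 -0.584 , u: 0.000 0.000 0.000
step 49 , θ: 3.596 -0.246 -0.514 , qdot: 6.281 0.679 7.424 , eef: 0.338 -0.048 -0.562 , u: 0.000 0.000 0.000
step 50 , θ: 3.689 -0.240 -0.399 , qdot: 6.086 0.116 7.810 , eef: 0.387 -0.032 -0.537 , u: 0.000 0.000 0.000
step 51 , θ: 3.778 -0.242 -0.281 , qdot: 5.843 -0.443 7.838 , eef: 0.429 -0.015 -0.508 , u: 0.000 0.000 0.000
step 52 , θ: 3.864 -0.254 -0.166 , qdot: 5.521 -1.114 7.453 , eef: 0.467 0.002 -0.478 , u: 0.000 0.000 0.000
step 53 , θ: 3.944 -0.275 -0.059 , qdot: 5.140 -1.682 6.778 , eef: 0.498 0.018 -0.445 , u: 0.000 0.000 0.000
step 54 , θ: 4.018 -0.303 0.037 , qdot: 4.720 -2.109 5.921 , eef: 0.525 0.033 -0.412 , u: 0.000 0.000 0.000
step 55 , θ: 4.085 -0.337 0.119 , qdot: 4.285 -2.391 4.993 , eef: 0.548 0.047 -0.378 , u: 0.000 0.000 0.000
step 56 , θ: 4.146 -0.374 0.186 , qdot: 3.852 -2.547 4.080 , eef: 0.567 0.058 -0.345 , u: 0.000 0.000 0.000
step 57 , θ: 4.201 -0.413 0.241 , qdot: 3.434 -2.604 3.238 , eef: 0.583 0.069 -0.313 , u: 0.000 0.000 0.000
step 58 , θ: 4.249 -0.452 0.284 , qdot: 3.034 -2.590 2.498 , eef: 0.596 0.077 -0.283
max |u| (N·m): 0.000


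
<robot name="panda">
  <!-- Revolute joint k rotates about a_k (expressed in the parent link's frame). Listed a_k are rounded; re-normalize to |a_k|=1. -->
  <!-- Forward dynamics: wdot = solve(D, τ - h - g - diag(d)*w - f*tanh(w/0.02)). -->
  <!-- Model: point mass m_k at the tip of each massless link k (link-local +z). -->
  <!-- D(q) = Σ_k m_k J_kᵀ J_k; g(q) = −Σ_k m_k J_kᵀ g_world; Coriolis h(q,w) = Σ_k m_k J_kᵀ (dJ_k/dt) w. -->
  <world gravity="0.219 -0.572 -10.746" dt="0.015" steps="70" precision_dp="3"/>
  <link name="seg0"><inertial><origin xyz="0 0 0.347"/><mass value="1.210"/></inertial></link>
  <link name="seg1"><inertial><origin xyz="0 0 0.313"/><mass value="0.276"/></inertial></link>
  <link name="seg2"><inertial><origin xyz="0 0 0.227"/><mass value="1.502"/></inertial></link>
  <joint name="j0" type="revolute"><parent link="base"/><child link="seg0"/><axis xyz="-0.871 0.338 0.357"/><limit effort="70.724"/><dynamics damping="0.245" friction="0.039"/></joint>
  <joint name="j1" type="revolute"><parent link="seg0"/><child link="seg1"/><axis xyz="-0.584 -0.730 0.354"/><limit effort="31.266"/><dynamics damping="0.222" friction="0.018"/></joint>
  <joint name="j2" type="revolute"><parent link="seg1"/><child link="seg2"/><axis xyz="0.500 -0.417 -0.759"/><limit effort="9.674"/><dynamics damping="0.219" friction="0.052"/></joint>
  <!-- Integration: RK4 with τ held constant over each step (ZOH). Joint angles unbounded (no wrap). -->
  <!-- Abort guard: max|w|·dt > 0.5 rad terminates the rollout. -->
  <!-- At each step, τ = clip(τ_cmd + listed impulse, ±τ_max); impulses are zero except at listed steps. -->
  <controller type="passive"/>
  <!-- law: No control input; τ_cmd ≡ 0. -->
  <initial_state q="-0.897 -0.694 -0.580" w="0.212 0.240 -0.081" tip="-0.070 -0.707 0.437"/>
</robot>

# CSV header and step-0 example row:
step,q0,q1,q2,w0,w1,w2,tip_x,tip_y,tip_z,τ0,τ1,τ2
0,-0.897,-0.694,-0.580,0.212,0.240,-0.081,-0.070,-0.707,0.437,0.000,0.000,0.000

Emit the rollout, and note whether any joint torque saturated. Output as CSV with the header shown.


step,q0,q1,q2,w0,w1,w2,tip_x,tip_y,tip_z,τ0,τ1,τ2
1,-0.896,-0.692,-0.588,-0.041,0.074,-0.907,-0.070,-0.705,0.439,0.000,0.000,0.000
2,-0.898,-0.692,-0.606,-0.245,-0.096,-1.401,-0.069,-0.705,0.439,0.000,0.000,0.000
3,-0.903,-0.695,-0.629,-0.420,-0.269,-1.701,-0.069,-0.705,0.437,0.000,0.000,0.000
4,-0.911,-0.700,-0.656,-0.578,-0.443,-1.875,-0.069,-0.706,0.433,0.000,0.000,0.000
5,-0.920,-0.708,-0.685,-0.726,-0.617,-1.963,-0.068,-0.708,0.426,0.000,0.000,0.000
6,-0.932,-0.718,-0.715,-0.866,-0.787,-1.986,-0.068,-0.710,0.417,0.000,0.000,0.000
7,-0.946,-0.731,-0.744,-1.003,-0.952,-1.955,-0.069,-0.714,0.406,0.000,0.000,0.000
8,-0.962,-0.747,-0.773,-1.138,-1.111,-1.874,-0.069,-0.718,0.392,0.000,0.000,0.000
9,-0.980,-0.765,-0.800,-1.273,-1.260,-1.747,-0.070,-0.723,0.376,0.000,0.000,0.000
10,-1.001,-0.785,-0.825,-1.408,-1.398,-1.573,-0.070,-0.729,0.357,0.000,0.000,0.000
11,-1.023,-0.807,-0.847,-1.546,-1.522,-1.354,-0.072,-0.735,0.336,0.000,0.000,0.000
12,-1.047,-0.830,-0.866,-1.687,-1.629,-1.092,-0.073,-0.741,0.311,0.000,0.000,0.000
13,-1.073,-0.855,-0.880,-1.834,-1.717,-0.787,-0.075,-0.747,0.285,0.000,0.000,0.000
14,-1.102,-0.882,-0.889,-1.987,-1.783,-0.446,-0.078,-0.753,0.255,0.000,0.000,0.000
15,-1.133,-0.909,-0.893,-2.148,-1.825,-0.075,-0.081,-0.758,0.223,0.000,0.000,0.000
16,-1.167,-0.936,-0.892,-2.338,-1.850,0.180,-0.085,-0.763,0.188,0.000,0.000,0.000
17,-1.203,-0.964,-0.887,-2.538,-1.843,0.468,-0.089,-0.766,0.150,0.000,0.000,0.000
18,-1.243,-0.991,-0.878,-2.748,-1.801,0.802,-0.094,-0.768,0.109,0.000,0.000,0.000
19,-1.286,-1.018,-0.863,-2.973,-1.720,1.154,-0.100,-0.768,0.066,0.000,0.000,0.000
20,-1.332,-1.043,-0.843,-3.214,-1.598,1.498,-0.107,-0.766,0.020,0.000,0.000,0.000
21,-1.382,-1.066,-0.818,-3.476,-1.431,1.814,-0.114,-0.761,-0.027,0.000,0.000,0.000
22,-1.436,-1.086,-0.789,-3.759,-1.217,2.083,-0.123,-0.753,-0.077,0.000,0.000,0.000
23,-1.495,-1.102,-0.756,-4.065,-0.951,2.292,-0.133,-0.742,-0.128,0.000,0.000,0.000
24,-1.558,-1.114,-0.721,-4.390,-0.630,2.430,-0.144,-0.727,-0.181,0.000,0.000,0.000
25,-1.627,-1.120,-0.684,-4.730,-0.254,2.490,-0.156,-0.709,-0.235,0.000,0.000,0.000
26,-1.700,-1.121,-0.646,-5.078,0.177,2.473,-0.169,-0.686,-0.289,0.000,0.000,0.000
27,-1.779,-1.115,-0.610,-5.422,0.654,2.382,-0.183,-0.660,-0.343,0.000,0.000,0.000
28,-1.863,-1.101,-0.575,-5.751,1.170,2.225,-0.199,-0.628,-0.396,0.000,0.000,0.000
29,-1.952,-1.080,-0.543,-6.051,1.709,2.019,-0.215,-0.593,-0.449,0.000,0.000,0.000
30,-2.044,-1.050,-0.515,-6.307,2.251,1.789,-0.232,-0.552,-0.500,0.000,0.000,0.000
31,-2.140,-1.012,-0.490,-6.507,2.777,1.571,-0.251,-0.507,-0.548,0.000,0.000,0.000
32,-2.239,-0.967,-0.467,-6.643,3.264,1.404,-0.269,-0.456,-0.594,0.000,0.000,0.000
33,-2.339,-0.915,-0.447,-6.710,3.695,1.326,-0.288,-0.401,-0.636,0.000,0.000,0.000
34,-2.440,-0.856,-0.427,-6.713,4.055,1.358,-0.307,-0.341,-0.673,0.000,0.000,0.000
35,-2.541,-0.793,-0.406,-6.659,4.336,1.499,-0.325,-0.277,-0.705,0.000,0.000,0.000
36,-2.640,-0.727,-0.382,-6.563,4.532,1.724,-0.343,-0.208,-0.731,0.000,0.000,0.000
37,-2.737,-0.658,-0.354,-6.439,4.644,1.990,-0.358,-0.137,-0.751,0.000,0.000,0.000
38,-2.833,-0.588,-0.322,-6.303,4.673,2.249,-0.372,-0.062,-0.764,0.000,0.000,0.000
39,-2.926,-0.518,-0.287,-6.166,4.623,2.458,-0.383,0.013,-0.770,0.000,0.000,0.000
40,-3.018,-0.450,-0.249,-6.035,4.501,2.591,-0.391,0.089,-0.768,0.000,0.000,0.000
41,-3.107,-0.383,-0.209,-5.915,4.313,2.636,-0.395,0.165,-0.759,0.000,0.000,0.000
42,-3.195,-0.320,-0.170,-5.805,4.066,2.600,-0.396,0.239,-0.744,0.000,0.000,0.000
43,-3.282,-0.262,-0.132,-5.702,3.767,2.498,-0.394,0.310,-0.723,0.000,0.000,0.000
44,-3.366,-0.208,-0.095,-5.602,3.423,2.350,-0.388,0.378,-0.697,0.000,0.000,0.000
45,-3.450,-0.159,-0.061,-5.499,3.042,2.174,-0.378,0.442,-0.666,0.000,0.000,0.000
46,-3.531,-0.117,-0.030,-5.389,2.631,1.986,-0.366,0.501,-0.632,0.000,0.000,0.000
47,-3.611,-0.080,-0.002,-5.267,2.198,1.796,-0.350,0.556,-0.595,0.000,0.000,0.000
48,-3.689,-0.051,0.024,-5.131,1.753,1.610,-0.331,0.606,-0.556,0.000,0.000,0.000
49,-3.765,-0.028,0.047,-4.976,1.304,1.431,-0.311,0.651,-0.516,0.000,0.000,0.000
50,-3.838,-0.011,0.067,-4.803,0.860,1.262,-0.288,0.691,-0.475,0.000,0.000,0.000
51,-3.909,-0.002,0.085,-4.611,0.427,1.103,-0.263,0.727,-0.434,0.000,0.000,0.000
52,-3.977,0.001,0.100,-4.400,0.011,0.957,-0.237,0.758,-0.393,0.000,0.000,0.000
53,-4.041,-0.001,0.113,-4.174,-0.380,0.818,-0.209,0.786,-0.354,0.000,0.000,0.000
54,-4.102,-0.010,0.125,-3.933,-0.746,0.695,-0.181,0.809,-0.315,0.000,0.000,0.000
55,-4.159,-0.024,0.134,-3.679,-1.084,0.590,-0.152,0.828,-0.278,0.000,0.000,0.000
56,-4.212,-0.042,0.142,-3.417,-1.395,0.501,-0.122,0.844,-0.243,0.000,0.000,0.000
57,-4.261,-0.065,0.149,-3.148,-1.679,0.427,-0.092,0.856,-0.209,0.000,0.000,0.000
58,-4.307,-0.093,0.155,-2.876,-1.938,0.366,-0.062,0.865,-0.178,0.000,0.000,0.000
59,-4.348,-0.123,0.160,-2.602,-2.174,0.315,-0.032,0.872,-0.148,0.000,0.000,0.000
60,-4.385,-0.158,0.165,-2.329,-2.389,0.273,-0.002,0.876,-0.121,0.000,0.000,0.000
61,-4.418,-0.195,0.169,-2.058,-2.586,0.234,0.028,0.877,-0.097,0.000,0.000,0.000
62,-4.446,-0.235,0.172,-1.790,-2.769,0.196,0.058,0.876,-0.074,0.000,0.000,0.000
63,-4.471,-0.278,0.174,-1.526,-2.938,0.155,0.087,0.873,-0.055,0.000,0.000,0.000
64,-4.492,-0.323,0.176,-1.265,-3.098,0.107,0.115,0.868,-0.038,0.000,0.000,0.000
65,-4.509,-0.371,0.178,-1.007,-3.250,0.049,0.143,0.862,-0.023,0.000,0.000,0.000
66,-4.522,-0.421,0.178,-0.746,-3.403,0.023,0.171,0.853,-0.011,0.000,0.000,0.000
67,-4.532,-0.473,0.178,-0.482,-3.557,0.006,0.198,0.843,-0.002,0.000,0.000,0.000
68,-4.537,-0.527,0.177,-0.222,-3.705,-0.050,0.224,0.832,0.005,0.000,0.000,0.000
69,-4.538,-0.584,0.176,0.042,-3.856,-0.101,0.249,0.819,0.009,0.000,0.000,0.000
70,-4.536,-0.643,0.174,0.299,-3.994,-0.240,0.273,0.804,0.010,,,
# any joint saturated: no
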